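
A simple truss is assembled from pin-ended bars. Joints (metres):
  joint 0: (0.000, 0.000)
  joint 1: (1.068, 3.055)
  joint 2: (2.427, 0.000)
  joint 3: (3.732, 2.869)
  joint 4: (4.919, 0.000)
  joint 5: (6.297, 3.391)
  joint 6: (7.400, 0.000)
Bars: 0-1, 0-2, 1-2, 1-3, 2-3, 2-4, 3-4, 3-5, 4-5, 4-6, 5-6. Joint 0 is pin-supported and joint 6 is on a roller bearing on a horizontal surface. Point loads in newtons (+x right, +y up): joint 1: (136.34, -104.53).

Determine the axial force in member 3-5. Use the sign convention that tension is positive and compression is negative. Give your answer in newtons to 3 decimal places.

N=7 nodes, M=11 members, R=3 reactions → 2N=14, M+R=14
member 0 (0-1): L=3.2363, (cx,cy)=(0.3300,0.9440)
member 1 (0-2): L=2.4270, (cx,cy)=(1.0000,0.0000)
member 2 (1-2): L=3.3436, (cx,cy)=(0.4064,-0.9137)
member 3 (1-3): L=2.6705, (cx,cy)=(0.9976,-0.0697)
member 4 (2-3): L=3.1519, (cx,cy)=(0.4140,0.9103)
member 5 (2-4): L=2.4920, (cx,cy)=(1.0000,0.0000)
member 6 (3-4): L=3.1049, (cx,cy)=(0.3823,-0.9240)
member 7 (3-5): L=2.6176, (cx,cy)=(0.9799,0.1994)
member 8 (4-5): L=3.6603, (cx,cy)=(0.3765,0.9264)
member 9 (4-6): L=2.4810, (cx,cy)=(1.0000,0.0000)
member 10 (5-6): L=3.5659, (cx,cy)=(0.3093,-0.9510)
solve A·x = −loads:
  F[0-1] = -35.1252 N (compression)
  F[0-2] = +147.9315 N (tension)
  F[1-2] = -68.9530 N (compression)
  F[1-3] = -120.1979 N (compression)
  F[2-3] = +69.2119 N (tension)
  F[2-4] = +91.2494 N (tension)
  F[3-4] = -89.7775 N (compression)
  F[3-5] = -58.0939 N (compression)
  F[4-5] = +89.5458 N (tension)
  F[4-6] = +23.2155 N (tension)
  F[5-6] = -75.0533 N (compression)
  Rx@0 = -136.3400 N
  Ry@0 = +33.1575 N
  Ry@6 = +71.3725 N

-58.094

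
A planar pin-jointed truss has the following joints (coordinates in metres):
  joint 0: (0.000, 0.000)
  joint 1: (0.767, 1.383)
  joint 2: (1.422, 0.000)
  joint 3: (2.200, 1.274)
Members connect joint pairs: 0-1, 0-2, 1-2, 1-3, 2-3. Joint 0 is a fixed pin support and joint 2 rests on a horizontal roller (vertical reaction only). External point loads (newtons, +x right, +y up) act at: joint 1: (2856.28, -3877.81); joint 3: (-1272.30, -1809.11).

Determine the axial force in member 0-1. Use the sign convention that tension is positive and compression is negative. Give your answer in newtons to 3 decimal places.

N=4 nodes, M=5 members, R=3 reactions → 2N=8, M+R=8
member 0 (0-1): L=1.5814, (cx,cy)=(0.4850,0.8745)
member 1 (0-2): L=1.4220, (cx,cy)=(1.0000,0.0000)
member 2 (1-2): L=1.5303, (cx,cy)=(0.4280,-0.9038)
member 3 (1-3): L=1.4371, (cx,cy)=(0.9971,-0.0758)
member 4 (2-3): L=1.4928, (cx,cy)=(0.5212,0.8534)
solve A·x = −loads:
  F[0-1] = +962.4359 N (tension)
  F[0-2] = +1117.2000 N (tension)
  F[1-2] = -5208.5450 N (compression)
  F[1-3] = -160.5481 N (compression)
  F[2-3] = -2134.0352 N (compression)
  Rx@0 = -1583.9800 N
  Ry@0 = -841.6646 N
  Ry@2 = +6528.5846 N

962.436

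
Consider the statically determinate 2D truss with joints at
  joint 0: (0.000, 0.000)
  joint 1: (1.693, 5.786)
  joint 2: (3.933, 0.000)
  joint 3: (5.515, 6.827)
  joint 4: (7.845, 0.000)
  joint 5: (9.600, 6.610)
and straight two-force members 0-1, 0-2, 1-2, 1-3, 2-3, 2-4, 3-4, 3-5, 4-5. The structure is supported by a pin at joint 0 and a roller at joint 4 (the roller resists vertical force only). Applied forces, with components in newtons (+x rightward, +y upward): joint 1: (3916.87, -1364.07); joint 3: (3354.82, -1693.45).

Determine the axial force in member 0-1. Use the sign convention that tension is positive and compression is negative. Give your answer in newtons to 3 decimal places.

4413.273

N=6 nodes, M=9 members, R=3 reactions → 2N=12, M+R=12
member 0 (0-1): L=6.0286, (cx,cy)=(0.2808,0.9598)
member 1 (0-2): L=3.9330, (cx,cy)=(1.0000,0.0000)
member 2 (1-2): L=6.2045, (cx,cy)=(0.3610,-0.9326)
member 3 (1-3): L=3.9612, (cx,cy)=(0.9649,0.2628)
member 4 (2-3): L=7.0079, (cx,cy)=(0.2257,0.9742)
member 5 (2-4): L=3.9120, (cx,cy)=(1.0000,0.0000)
member 6 (3-4): L=7.2137, (cx,cy)=(0.3230,-0.9464)
member 7 (3-5): L=4.0908, (cx,cy)=(0.9986,-0.0530)
member 8 (4-5): L=6.8390, (cx,cy)=(0.2566,0.9665)
solve A·x = −loads:
  F[0-1] = +4413.2732 N (tension)
  F[0-2] = +6032.3195 N (tension)
  F[1-2] = -6139.3829 N (compression)
  F[1-3] = -477.7902 N (compression)
  F[2-3] = +5877.0137 N (tension)
  F[2-4] = +2489.1085 N (tension)
  F[3-4] = -7706.2541 N (compression)
  F[3-5] = -0.0000 N (compression)
  F[4-5] = +0.0000 N (tension)
  Rx@0 = -7271.6900 N
  Ry@0 = -4235.6748 N
  Ry@4 = +7293.1948 N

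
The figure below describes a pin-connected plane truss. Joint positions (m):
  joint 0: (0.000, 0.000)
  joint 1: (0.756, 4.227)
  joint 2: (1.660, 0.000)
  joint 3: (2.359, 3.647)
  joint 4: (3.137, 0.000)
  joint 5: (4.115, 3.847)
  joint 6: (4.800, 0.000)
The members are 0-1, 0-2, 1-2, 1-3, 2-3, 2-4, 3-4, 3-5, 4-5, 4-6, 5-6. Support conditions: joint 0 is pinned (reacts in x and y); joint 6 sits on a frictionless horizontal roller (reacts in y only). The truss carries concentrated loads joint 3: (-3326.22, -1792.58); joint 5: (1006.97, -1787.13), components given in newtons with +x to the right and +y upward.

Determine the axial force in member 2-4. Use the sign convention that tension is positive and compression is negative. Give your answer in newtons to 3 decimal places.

-451.953

N=7 nodes, M=11 members, R=3 reactions → 2N=14, M+R=14
member 0 (0-1): L=4.2941, (cx,cy)=(0.1761,0.9844)
member 1 (0-2): L=1.6600, (cx,cy)=(1.0000,0.0000)
member 2 (1-2): L=4.3226, (cx,cy)=(0.2091,-0.9779)
member 3 (1-3): L=1.7047, (cx,cy)=(0.9403,-0.3402)
member 4 (2-3): L=3.7134, (cx,cy)=(0.1882,0.9821)
member 5 (2-4): L=1.4770, (cx,cy)=(1.0000,0.0000)
member 6 (3-4): L=3.7291, (cx,cy)=(0.2086,-0.9780)
member 7 (3-5): L=1.7674, (cx,cy)=(0.9936,0.1132)
member 8 (4-5): L=3.9694, (cx,cy)=(0.2464,0.9692)
member 9 (4-6): L=1.6630, (cx,cy)=(1.0000,0.0000)
member 10 (5-6): L=3.9075, (cx,cy)=(0.1753,-0.9845)
solve A·x = −loads:
  F[0-1] = -2932.6374 N (compression)
  F[0-2] = -1802.9398 N (compression)
  F[1-2] = +3406.7628 N (tension)
  F[1-3] = -1306.7402 N (compression)
  F[2-3] = -3392.0675 N (compression)
  F[2-4] = -451.9532 N (compression)
  F[3-4] = +1258.2041 N (tension)
  F[3-5] = +1204.1571 N (tension)
  F[4-5] = -1269.6580 N (compression)
  F[4-6] = +123.3748 N (tension)
  F[5-6] = -703.7787 N (compression)
  Rx@0 = +2319.2500 N
  Ry@0 = +2886.8297 N
  Ry@6 = +692.8803 N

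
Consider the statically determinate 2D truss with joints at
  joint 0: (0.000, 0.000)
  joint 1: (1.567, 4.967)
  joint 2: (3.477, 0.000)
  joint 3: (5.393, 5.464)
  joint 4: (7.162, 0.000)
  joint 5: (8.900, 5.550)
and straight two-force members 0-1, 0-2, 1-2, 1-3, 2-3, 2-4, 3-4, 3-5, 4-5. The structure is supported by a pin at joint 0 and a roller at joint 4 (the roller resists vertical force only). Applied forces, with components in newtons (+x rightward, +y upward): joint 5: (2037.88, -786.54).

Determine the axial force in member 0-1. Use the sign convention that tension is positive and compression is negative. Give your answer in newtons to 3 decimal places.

N=6 nodes, M=9 members, R=3 reactions → 2N=12, M+R=12
member 0 (0-1): L=5.2083, (cx,cy)=(0.3009,0.9537)
member 1 (0-2): L=3.4770, (cx,cy)=(1.0000,0.0000)
member 2 (1-2): L=5.3216, (cx,cy)=(0.3589,-0.9334)
member 3 (1-3): L=3.8581, (cx,cy)=(0.9917,0.1288)
member 4 (2-3): L=5.7902, (cx,cy)=(0.3309,0.9437)
member 5 (2-4): L=3.6850, (cx,cy)=(1.0000,0.0000)
member 6 (3-4): L=5.7432, (cx,cy)=(0.3080,-0.9514)
member 7 (3-5): L=3.5081, (cx,cy)=(0.9997,0.0245)
member 8 (4-5): L=5.8158, (cx,cy)=(0.2988,0.9543)
solve A·x = −loads:
  F[0-1] = +1856.0675 N (tension)
  F[0-2] = +1479.4545 N (tension)
  F[1-2] = -1732.1854 N (compression)
  F[1-3] = +1190.0500 N (tension)
  F[2-3] = +1713.2888 N (tension)
  F[2-4] = +290.8107 N (tension)
  F[3-4] = -1801.1940 N (compression)
  F[3-5] = +2302.5561 N (tension)
  F[4-5] = -883.3544 N (compression)
  Rx@0 = -2037.8800 N
  Ry@0 = -1770.0699 N
  Ry@4 = +2556.6099 N

1856.067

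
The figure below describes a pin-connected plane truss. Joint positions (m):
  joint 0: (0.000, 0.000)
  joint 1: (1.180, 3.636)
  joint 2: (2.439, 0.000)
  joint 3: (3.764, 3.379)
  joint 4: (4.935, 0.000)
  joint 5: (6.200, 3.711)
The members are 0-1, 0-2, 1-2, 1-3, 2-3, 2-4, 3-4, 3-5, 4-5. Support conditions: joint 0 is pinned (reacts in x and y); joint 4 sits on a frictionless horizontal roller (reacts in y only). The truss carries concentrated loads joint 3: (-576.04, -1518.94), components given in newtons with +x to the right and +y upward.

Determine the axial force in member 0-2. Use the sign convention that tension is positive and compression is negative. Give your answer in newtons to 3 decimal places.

-331.071

N=6 nodes, M=9 members, R=3 reactions → 2N=12, M+R=12
member 0 (0-1): L=3.8227, (cx,cy)=(0.3087,0.9512)
member 1 (0-2): L=2.4390, (cx,cy)=(1.0000,0.0000)
member 2 (1-2): L=3.8478, (cx,cy)=(0.3272,-0.9450)
member 3 (1-3): L=2.5967, (cx,cy)=(0.9951,-0.0990)
member 4 (2-3): L=3.6295, (cx,cy)=(0.3651,0.9310)
member 5 (2-4): L=2.4960, (cx,cy)=(1.0000,0.0000)
member 6 (3-4): L=3.5762, (cx,cy)=(0.3274,-0.9449)
member 7 (3-5): L=2.4585, (cx,cy)=(0.9908,0.1350)
member 8 (4-5): L=3.9207, (cx,cy)=(0.3226,0.9465)
solve A·x = −loads:
  F[0-1] = -793.5917 N (compression)
  F[0-2] = -331.0711 N (compression)
  F[1-2] = +854.0004 N (tension)
  F[1-3] = -526.9850 N (compression)
  F[2-3] = -866.8178 N (compression)
  F[2-4] = +264.8018 N (tension)
  F[3-4] = -808.6867 N (compression)
  F[3-5] = -0.0000 N (compression)
  F[4-5] = +0.0000 N (tension)
  Rx@0 = +576.0400 N
  Ry@0 = +754.8365 N
  Ry@4 = +764.1035 N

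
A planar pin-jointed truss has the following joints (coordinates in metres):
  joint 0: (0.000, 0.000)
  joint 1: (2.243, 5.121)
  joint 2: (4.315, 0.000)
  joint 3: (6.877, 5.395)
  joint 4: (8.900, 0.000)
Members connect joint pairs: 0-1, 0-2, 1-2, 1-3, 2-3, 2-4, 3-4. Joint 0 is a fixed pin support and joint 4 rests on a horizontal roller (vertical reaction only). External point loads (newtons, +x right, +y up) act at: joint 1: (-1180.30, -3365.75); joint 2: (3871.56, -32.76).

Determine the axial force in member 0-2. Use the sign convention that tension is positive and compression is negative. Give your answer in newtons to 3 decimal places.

4098.783

N=5 nodes, M=7 members, R=3 reactions → 2N=10, M+R=10
member 0 (0-1): L=5.5907, (cx,cy)=(0.4012,0.9160)
member 1 (0-2): L=4.3150, (cx,cy)=(1.0000,0.0000)
member 2 (1-2): L=5.5243, (cx,cy)=(0.3751,-0.9270)
member 3 (1-3): L=4.6421, (cx,cy)=(0.9983,0.0590)
member 4 (2-3): L=5.9724, (cx,cy)=(0.4290,0.9033)
member 5 (2-4): L=4.5850, (cx,cy)=(1.0000,0.0000)
member 6 (3-4): L=5.7618, (cx,cy)=(0.3511,-0.9363)
solve A·x = −loads:
  F[0-1] = -3508.2508 N (compression)
  F[0-2] = +4098.7826 N (tension)
  F[1-2] = -174.5374 N (compression)
  F[1-3] = -162.0412 N (compression)
  F[2-3] = +215.3788 N (tension)
  F[2-4] = +69.3674 N (tension)
  F[3-4] = -197.5690 N (compression)
  Rx@0 = -2691.2600 N
  Ry@0 = +3213.5189 N
  Ry@4 = +184.9911 N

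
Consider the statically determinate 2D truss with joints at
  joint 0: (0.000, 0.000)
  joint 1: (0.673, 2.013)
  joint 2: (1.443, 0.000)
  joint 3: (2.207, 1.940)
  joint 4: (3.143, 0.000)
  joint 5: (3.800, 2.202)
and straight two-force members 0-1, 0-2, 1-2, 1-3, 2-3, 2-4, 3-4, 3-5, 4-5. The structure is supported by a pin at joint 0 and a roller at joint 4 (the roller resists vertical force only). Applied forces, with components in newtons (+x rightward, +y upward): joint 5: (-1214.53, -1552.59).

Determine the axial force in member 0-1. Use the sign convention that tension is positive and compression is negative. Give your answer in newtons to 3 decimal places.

N=6 nodes, M=9 members, R=3 reactions → 2N=12, M+R=12
member 0 (0-1): L=2.1225, (cx,cy)=(0.3171,0.9484)
member 1 (0-2): L=1.4430, (cx,cy)=(1.0000,0.0000)
member 2 (1-2): L=2.1552, (cx,cy)=(0.3573,-0.9340)
member 3 (1-3): L=1.5357, (cx,cy)=(0.9989,-0.0475)
member 4 (2-3): L=2.0850, (cx,cy)=(0.3664,0.9304)
member 5 (2-4): L=1.7000, (cx,cy)=(1.0000,0.0000)
member 6 (3-4): L=2.1540, (cx,cy)=(0.4345,-0.9007)
member 7 (3-5): L=1.6144, (cx,cy)=(0.9867,0.1623)
member 8 (4-5): L=2.2979, (cx,cy)=(0.2859,0.9583)
solve A·x = −loads:
  F[0-1] = -554.9957 N (compression)
  F[0-2] = -1038.5543 N (compression)
  F[1-2] = +583.1324 N (tension)
  F[1-3] = -384.7453 N (compression)
  F[2-3] = -585.3595 N (compression)
  F[2-4] = -615.7299 N (compression)
  F[3-4] = +440.1446 N (tension)
  F[3-5] = -800.6755 N (compression)
  F[4-5] = -1484.6225 N (compression)
  Rx@0 = +1214.5300 N
  Ry@0 = +526.3581 N
  Ry@4 = +1026.2319 N

-554.996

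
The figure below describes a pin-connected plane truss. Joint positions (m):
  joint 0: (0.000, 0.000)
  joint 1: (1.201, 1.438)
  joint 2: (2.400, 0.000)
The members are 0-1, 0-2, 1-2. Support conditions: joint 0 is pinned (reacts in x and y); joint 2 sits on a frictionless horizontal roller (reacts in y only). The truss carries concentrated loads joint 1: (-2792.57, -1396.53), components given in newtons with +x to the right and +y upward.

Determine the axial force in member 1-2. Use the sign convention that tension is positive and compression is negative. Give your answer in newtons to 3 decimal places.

N=3 nodes, M=3 members, R=3 reactions → 2N=6, M+R=6
member 0 (0-1): L=1.8736, (cx,cy)=(0.6410,0.7675)
member 1 (0-2): L=2.4000, (cx,cy)=(1.0000,0.0000)
member 2 (1-2): L=1.8723, (cx,cy)=(0.6404,-0.7680)
solve A·x = −loads:
  F[0-1] = -3089.0340 N (compression)
  F[0-2] = -812.4250 N (compression)
  F[1-2] = +1268.6321 N (tension)
  Rx@0 = +2792.5700 N
  Ry@0 = +2370.8980 N
  Ry@2 = -974.3680 N

1268.632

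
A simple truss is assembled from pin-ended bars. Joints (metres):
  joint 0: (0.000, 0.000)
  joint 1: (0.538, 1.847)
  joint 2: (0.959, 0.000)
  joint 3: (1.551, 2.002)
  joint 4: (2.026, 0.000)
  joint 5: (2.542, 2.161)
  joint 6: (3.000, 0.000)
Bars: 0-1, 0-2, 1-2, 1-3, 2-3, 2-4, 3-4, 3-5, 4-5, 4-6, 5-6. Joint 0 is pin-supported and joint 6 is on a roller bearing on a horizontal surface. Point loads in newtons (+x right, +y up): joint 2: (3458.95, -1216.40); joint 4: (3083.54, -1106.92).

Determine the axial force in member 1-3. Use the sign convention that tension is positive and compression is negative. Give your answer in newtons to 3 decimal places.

-602.443

N=7 nodes, M=11 members, R=3 reactions → 2N=14, M+R=14
member 0 (0-1): L=1.9238, (cx,cy)=(0.2797,0.9601)
member 1 (0-2): L=0.9590, (cx,cy)=(1.0000,0.0000)
member 2 (1-2): L=1.8944, (cx,cy)=(0.2222,-0.9750)
member 3 (1-3): L=1.0248, (cx,cy)=(0.9885,0.1513)
member 4 (2-3): L=2.0877, (cx,cy)=(0.2836,0.9590)
member 5 (2-4): L=1.0670, (cx,cy)=(1.0000,0.0000)
member 6 (3-4): L=2.0576, (cx,cy)=(0.2309,-0.9730)
member 7 (3-5): L=1.0037, (cx,cy)=(0.9874,0.1584)
member 8 (4-5): L=2.2218, (cx,cy)=(0.2322,0.9727)
member 9 (4-6): L=0.9740, (cx,cy)=(1.0000,0.0000)
member 10 (5-6): L=2.2090, (cx,cy)=(0.2073,-0.9783)
solve A·x = −loads:
  F[0-1] = -1236.2658 N (compression)
  F[0-2] = +6888.2249 N (tension)
  F[1-2] = +1123.9240 N (tension)
  F[1-3] = -602.4433 N (compression)
  F[2-3] = +125.7438 N (tension)
  F[2-4] = +3643.3958 N (tension)
  F[3-4] = -118.1037 N (compression)
  F[3-5] = -539.4026 N (compression)
  F[4-5] = +1256.1822 N (tension)
  F[4-6] = +240.8437 N (tension)
  F[5-6] = -1161.6242 N (compression)
  Rx@0 = -6542.4900 N
  Ry@0 = +1186.9375 N
  Ry@6 = +1136.3825 N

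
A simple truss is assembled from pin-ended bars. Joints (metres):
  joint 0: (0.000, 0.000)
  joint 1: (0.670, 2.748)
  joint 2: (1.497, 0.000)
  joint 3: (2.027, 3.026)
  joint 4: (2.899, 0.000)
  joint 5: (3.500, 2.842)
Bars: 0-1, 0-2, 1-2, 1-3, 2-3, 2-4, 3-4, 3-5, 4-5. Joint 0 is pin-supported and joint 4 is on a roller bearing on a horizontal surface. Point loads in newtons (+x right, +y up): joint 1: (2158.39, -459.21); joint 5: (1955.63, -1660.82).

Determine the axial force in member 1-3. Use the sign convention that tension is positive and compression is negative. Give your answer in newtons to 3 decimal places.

N=6 nodes, M=9 members, R=3 reactions → 2N=12, M+R=12
member 0 (0-1): L=2.8285, (cx,cy)=(0.2369,0.9715)
member 1 (0-2): L=1.4970, (cx,cy)=(1.0000,0.0000)
member 2 (1-2): L=2.8697, (cx,cy)=(0.2882,-0.9576)
member 3 (1-3): L=1.3852, (cx,cy)=(0.9797,0.2007)
member 4 (2-3): L=3.0721, (cx,cy)=(0.1725,0.9850)
member 5 (2-4): L=1.4020, (cx,cy)=(1.0000,0.0000)
member 6 (3-4): L=3.1491, (cx,cy)=(0.2769,-0.9609)
member 7 (3-5): L=1.4844, (cx,cy)=(0.9923,-0.1240)
member 8 (4-5): L=2.9049, (cx,cy)=(0.2069,0.9784)
solve A·x = −loads:
  F[0-1] = +4070.2113 N (tension)
  F[0-2] = +3149.8895 N (tension)
  F[1-2] = -4582.1171 N (compression)
  F[1-3] = +128.8315 N (tension)
  F[2-3] = +4454.5209 N (tension)
  F[2-4] = +1060.9148 N (tension)
  F[3-4] = -4885.3529 N (compression)
  F[3-5] = +2264.9425 N (tension)
  F[4-5] = -1410.5972 N (compression)
  Rx@0 = -4114.0200 N
  Ry@0 = -3954.3739 N
  Ry@4 = +6074.4039 N

128.832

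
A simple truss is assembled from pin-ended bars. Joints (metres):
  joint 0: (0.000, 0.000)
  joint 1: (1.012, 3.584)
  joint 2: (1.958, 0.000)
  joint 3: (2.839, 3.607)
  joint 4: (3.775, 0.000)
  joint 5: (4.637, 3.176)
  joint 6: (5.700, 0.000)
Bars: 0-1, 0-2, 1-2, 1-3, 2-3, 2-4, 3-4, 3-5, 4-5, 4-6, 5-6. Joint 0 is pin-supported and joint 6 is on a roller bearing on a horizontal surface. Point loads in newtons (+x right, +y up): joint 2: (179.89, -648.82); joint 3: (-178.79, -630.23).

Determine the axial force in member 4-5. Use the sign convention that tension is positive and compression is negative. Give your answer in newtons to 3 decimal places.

379.080

N=7 nodes, M=11 members, R=3 reactions → 2N=14, M+R=14
member 0 (0-1): L=3.7241, (cx,cy)=(0.2717,0.9624)
member 1 (0-2): L=1.9580, (cx,cy)=(1.0000,0.0000)
member 2 (1-2): L=3.7067, (cx,cy)=(0.2552,-0.9669)
member 3 (1-3): L=1.8271, (cx,cy)=(0.9999,0.0126)
member 4 (2-3): L=3.7130, (cx,cy)=(0.2373,0.9714)
member 5 (2-4): L=1.8170, (cx,cy)=(1.0000,0.0000)
member 6 (3-4): L=3.7265, (cx,cy)=(0.2512,-0.9679)
member 7 (3-5): L=1.8489, (cx,cy)=(0.9725,-0.2331)
member 8 (4-5): L=3.2909, (cx,cy)=(0.2619,0.9651)
member 9 (4-6): L=1.9250, (cx,cy)=(1.0000,0.0000)
member 10 (5-6): L=3.3492, (cx,cy)=(0.3174,-0.9483)
solve A·x = −loads:
  F[0-1] = -888.8629 N (compression)
  F[0-2] = +242.6403 N (tension)
  F[1-2] = +878.6477 N (tension)
  F[1-3] = -465.8171 N (compression)
  F[2-3] = -206.6325 N (compression)
  F[2-4] = +336.0184 N (tension)
  F[3-4] = -377.9612 N (compression)
  F[3-5] = -247.9133 N (compression)
  F[4-5] = +379.0796 N (tension)
  F[4-6] = +141.7895 N (tension)
  F[5-6] = -446.7332 N (compression)
  Rx@0 = -1.1000 N
  Ry@0 = +855.4154 N
  Ry@6 = +423.6346 N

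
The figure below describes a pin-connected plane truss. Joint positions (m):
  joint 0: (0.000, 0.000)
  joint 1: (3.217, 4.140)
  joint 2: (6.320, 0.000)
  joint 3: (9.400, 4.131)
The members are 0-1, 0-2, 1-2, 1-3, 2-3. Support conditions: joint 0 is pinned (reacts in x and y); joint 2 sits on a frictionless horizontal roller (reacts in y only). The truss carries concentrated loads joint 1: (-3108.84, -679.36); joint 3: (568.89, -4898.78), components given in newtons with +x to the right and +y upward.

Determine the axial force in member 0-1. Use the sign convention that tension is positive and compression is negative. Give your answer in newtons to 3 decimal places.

492.876

N=4 nodes, M=5 members, R=3 reactions → 2N=8, M+R=8
member 0 (0-1): L=5.2430, (cx,cy)=(0.6136,0.7896)
member 1 (0-2): L=6.3200, (cx,cy)=(1.0000,0.0000)
member 2 (1-2): L=5.1738, (cx,cy)=(0.5998,-0.8002)
member 3 (1-3): L=6.1830, (cx,cy)=(1.0000,-0.0015)
member 4 (2-3): L=5.1528, (cx,cy)=(0.5977,0.8017)
solve A·x = −loads:
  F[0-1] = +492.8757 N (tension)
  F[0-2] = -2842.3706 N (compression)
  F[1-2] = -1343.0474 N (compression)
  F[1-3] = +4216.7612 N (tension)
  F[2-3] = -6102.8582 N (compression)
  Rx@0 = +2539.9500 N
  Ry@0 = -389.1891 N
  Ry@2 = +5967.3291 N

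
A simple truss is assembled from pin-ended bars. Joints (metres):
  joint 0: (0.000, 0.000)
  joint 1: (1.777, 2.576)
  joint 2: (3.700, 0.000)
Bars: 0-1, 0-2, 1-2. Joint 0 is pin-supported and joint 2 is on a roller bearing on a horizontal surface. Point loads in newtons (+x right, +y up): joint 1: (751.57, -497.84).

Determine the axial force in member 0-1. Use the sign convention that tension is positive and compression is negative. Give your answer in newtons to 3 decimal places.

N=3 nodes, M=3 members, R=3 reactions → 2N=6, M+R=6
member 0 (0-1): L=3.1295, (cx,cy)=(0.5678,0.8231)
member 1 (0-2): L=3.7000, (cx,cy)=(1.0000,0.0000)
member 2 (1-2): L=3.2146, (cx,cy)=(0.5982,-0.8013)
solve A·x = −loads:
  F[0-1] = +321.3440 N (tension)
  F[0-2] = +569.1012 N (tension)
  F[1-2] = -951.3455 N (compression)
  Rx@0 = -751.5700 N
  Ry@0 = -264.5130 N
  Ry@2 = +762.3530 N

321.344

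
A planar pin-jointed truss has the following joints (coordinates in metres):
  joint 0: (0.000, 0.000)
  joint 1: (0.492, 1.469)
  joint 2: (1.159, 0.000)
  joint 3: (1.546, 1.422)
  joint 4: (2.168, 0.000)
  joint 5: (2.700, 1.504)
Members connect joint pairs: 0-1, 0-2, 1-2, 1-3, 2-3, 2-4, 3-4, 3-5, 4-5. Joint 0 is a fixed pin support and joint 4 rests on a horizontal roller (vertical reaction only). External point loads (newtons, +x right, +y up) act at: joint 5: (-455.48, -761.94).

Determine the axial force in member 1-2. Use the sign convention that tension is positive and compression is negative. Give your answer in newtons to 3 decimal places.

146.772

N=6 nodes, M=9 members, R=3 reactions → 2N=12, M+R=12
member 0 (0-1): L=1.5492, (cx,cy)=(0.3176,0.9482)
member 1 (0-2): L=1.1590, (cx,cy)=(1.0000,0.0000)
member 2 (1-2): L=1.6133, (cx,cy)=(0.4134,-0.9105)
member 3 (1-3): L=1.0550, (cx,cy)=(0.9990,-0.0445)
member 4 (2-3): L=1.4737, (cx,cy)=(0.2626,0.9649)
member 5 (2-4): L=1.0090, (cx,cy)=(1.0000,0.0000)
member 6 (3-4): L=1.5521, (cx,cy)=(0.4008,-0.9162)
member 7 (3-5): L=1.1569, (cx,cy)=(0.9975,0.0709)
member 8 (4-5): L=1.5953, (cx,cy)=(0.3335,0.9428)
solve A·x = −loads:
  F[0-1] = -136.0516 N (compression)
  F[0-2] = -412.2723 N (compression)
  F[1-2] = +146.7715 N (tension)
  F[1-3] = -103.9905 N (compression)
  F[2-3] = -138.5015 N (compression)
  F[2-4] = -315.2221 N (compression)
  F[3-4] = +126.0152 N (tension)
  F[3-5] = -191.2396 N (compression)
  F[4-5] = -793.8248 N (compression)
  Rx@0 = +455.4800 N
  Ry@0 = +129.0082 N
  Ry@4 = +632.9318 N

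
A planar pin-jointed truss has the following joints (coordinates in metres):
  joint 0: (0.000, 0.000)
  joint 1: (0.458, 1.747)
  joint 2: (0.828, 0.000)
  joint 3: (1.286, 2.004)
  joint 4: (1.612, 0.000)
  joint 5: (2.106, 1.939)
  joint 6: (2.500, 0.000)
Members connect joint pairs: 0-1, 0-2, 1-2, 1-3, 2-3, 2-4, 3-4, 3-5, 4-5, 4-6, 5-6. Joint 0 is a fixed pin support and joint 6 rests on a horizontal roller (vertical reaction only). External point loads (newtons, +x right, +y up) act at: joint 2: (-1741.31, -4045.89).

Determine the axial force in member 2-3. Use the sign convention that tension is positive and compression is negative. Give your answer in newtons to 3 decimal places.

1757.687

N=7 nodes, M=11 members, R=3 reactions → 2N=14, M+R=14
member 0 (0-1): L=1.8060, (cx,cy)=(0.2536,0.9673)
member 1 (0-2): L=0.8280, (cx,cy)=(1.0000,0.0000)
member 2 (1-2): L=1.7858, (cx,cy)=(0.2072,-0.9783)
member 3 (1-3): L=0.8670, (cx,cy)=(0.9551,0.2964)
member 4 (2-3): L=2.0557, (cx,cy)=(0.2228,0.9749)
member 5 (2-4): L=0.7840, (cx,cy)=(1.0000,0.0000)
member 6 (3-4): L=2.0303, (cx,cy)=(0.1606,-0.9870)
member 7 (3-5): L=0.8226, (cx,cy)=(0.9969,-0.0790)
member 8 (4-5): L=2.0009, (cx,cy)=(0.2469,0.9690)
member 9 (4-6): L=0.8880, (cx,cy)=(1.0000,0.0000)
member 10 (5-6): L=1.9786, (cx,cy)=(0.1991,-0.9800)
solve A·x = −loads:
  F[0-1] = -2797.3338 N (compression)
  F[0-2] = -1031.9235 N (compression)
  F[1-2] = +2384.1193 N (tension)
  F[1-3] = -1259.9990 N (compression)
  F[2-3] = +1757.6875 N (tension)
  F[2-4] = +811.7557 N (tension)
  F[3-4] = -1309.3043 N (compression)
  F[3-5] = -603.4155 N (compression)
  F[4-5] = +1333.5981 N (tension)
  F[4-6] = +272.2844 N (tension)
  F[5-6] = -1367.3827 N (compression)
  Rx@0 = +1741.3100 N
  Ry@0 = +2705.8912 N
  Ry@6 = +1339.9988 N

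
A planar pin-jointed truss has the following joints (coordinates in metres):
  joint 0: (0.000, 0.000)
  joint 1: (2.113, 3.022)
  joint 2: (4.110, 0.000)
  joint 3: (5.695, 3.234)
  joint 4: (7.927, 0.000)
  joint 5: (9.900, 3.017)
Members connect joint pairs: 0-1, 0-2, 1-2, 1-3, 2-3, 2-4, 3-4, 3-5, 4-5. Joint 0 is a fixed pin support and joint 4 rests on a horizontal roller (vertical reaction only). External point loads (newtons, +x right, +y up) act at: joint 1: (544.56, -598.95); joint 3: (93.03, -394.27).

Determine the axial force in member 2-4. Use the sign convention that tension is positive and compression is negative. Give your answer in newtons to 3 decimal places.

N=6 nodes, M=9 members, R=3 reactions → 2N=12, M+R=12
member 0 (0-1): L=3.6874, (cx,cy)=(0.5730,0.8195)
member 1 (0-2): L=4.1100, (cx,cy)=(1.0000,0.0000)
member 2 (1-2): L=3.6222, (cx,cy)=(0.5513,-0.8343)
member 3 (1-3): L=3.5883, (cx,cy)=(0.9983,0.0591)
member 4 (2-3): L=3.6015, (cx,cy)=(0.4401,0.8980)
member 5 (2-4): L=3.8170, (cx,cy)=(1.0000,0.0000)
member 6 (3-4): L=3.9295, (cx,cy)=(0.5680,-0.8230)
member 7 (3-5): L=4.2106, (cx,cy)=(0.9987,-0.0515)
member 8 (4-5): L=3.6049, (cx,cy)=(0.5473,0.8369)
solve A·x = −loads:
  F[0-1] = -371.8612 N (compression)
  F[0-2] = +850.6759 N (tension)
  F[1-2] = -391.0802 N (compression)
  F[1-3] = -542.9844 N (compression)
  F[2-3] = +363.3554 N (tension)
  F[2-4] = +475.1564 N (tension)
  F[3-4] = -836.5158 N (compression)
  F[3-5] = +0.0000 N (tension)
  F[4-5] = -0.0000 N (compression)
  Rx@0 = -637.5900 N
  Ry@0 = +304.7542 N
  Ry@4 = +688.4658 N

475.156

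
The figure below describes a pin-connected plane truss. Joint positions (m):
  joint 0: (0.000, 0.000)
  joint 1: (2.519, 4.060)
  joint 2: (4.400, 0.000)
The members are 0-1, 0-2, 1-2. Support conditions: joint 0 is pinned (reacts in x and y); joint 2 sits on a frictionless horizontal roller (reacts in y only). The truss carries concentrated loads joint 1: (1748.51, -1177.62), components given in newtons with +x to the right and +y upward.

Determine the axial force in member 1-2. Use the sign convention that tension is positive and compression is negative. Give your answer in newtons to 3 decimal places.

N=3 nodes, M=3 members, R=3 reactions → 2N=6, M+R=6
member 0 (0-1): L=4.7780, (cx,cy)=(0.5272,0.8497)
member 1 (0-2): L=4.4000, (cx,cy)=(1.0000,0.0000)
member 2 (1-2): L=4.4746, (cx,cy)=(0.4204,-0.9074)
solve A·x = −loads:
  F[0-1] = +1306.2504 N (tension)
  F[0-2] = +1059.8394 N (tension)
  F[1-2] = -2521.1716 N (compression)
  Rx@0 = -1748.5100 N
  Ry@0 = -1109.9653 N
  Ry@2 = +2287.5853 N

-2521.172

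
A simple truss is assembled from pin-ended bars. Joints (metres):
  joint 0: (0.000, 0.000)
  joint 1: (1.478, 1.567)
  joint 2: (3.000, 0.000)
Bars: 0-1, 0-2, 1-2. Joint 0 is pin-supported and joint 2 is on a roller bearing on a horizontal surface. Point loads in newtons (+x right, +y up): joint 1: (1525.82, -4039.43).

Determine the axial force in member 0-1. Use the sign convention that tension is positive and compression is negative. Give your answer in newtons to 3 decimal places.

-1721.531

N=3 nodes, M=3 members, R=3 reactions → 2N=6, M+R=6
member 0 (0-1): L=2.1541, (cx,cy)=(0.6861,0.7275)
member 1 (0-2): L=3.0000, (cx,cy)=(1.0000,0.0000)
member 2 (1-2): L=2.1845, (cx,cy)=(0.6967,-0.7173)
solve A·x = −loads:
  F[0-1] = -1721.5306 N (compression)
  F[0-2] = +2707.0418 N (tension)
  F[1-2] = -3885.3424 N (compression)
  Rx@0 = -1525.8200 N
  Ry@0 = +1252.3508 N
  Ry@2 = +2787.0792 N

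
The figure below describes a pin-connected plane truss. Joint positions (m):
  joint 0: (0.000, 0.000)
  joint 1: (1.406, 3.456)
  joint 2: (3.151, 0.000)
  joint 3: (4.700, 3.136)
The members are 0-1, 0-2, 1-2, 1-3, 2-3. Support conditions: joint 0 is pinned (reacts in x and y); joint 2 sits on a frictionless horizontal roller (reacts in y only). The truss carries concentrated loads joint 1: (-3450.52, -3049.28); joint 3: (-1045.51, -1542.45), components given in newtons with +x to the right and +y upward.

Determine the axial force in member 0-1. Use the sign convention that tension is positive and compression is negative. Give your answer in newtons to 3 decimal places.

N=4 nodes, M=5 members, R=3 reactions → 2N=8, M+R=8
member 0 (0-1): L=3.7311, (cx,cy)=(0.3768,0.9263)
member 1 (0-2): L=3.1510, (cx,cy)=(1.0000,0.0000)
member 2 (1-2): L=3.8716, (cx,cy)=(0.4507,-0.8927)
member 3 (1-3): L=3.3095, (cx,cy)=(0.9953,-0.0967)
member 4 (2-3): L=3.4977, (cx,cy)=(0.4429,0.8966)
solve A·x = −loads:
  F[0-1] = -6213.5240 N (compression)
  F[0-2] = -2154.5436 N (compression)
  F[1-2] = +3061.0314 N (tension)
  F[1-3] = -271.9176 N (compression)
  F[2-3] = -1749.6770 N (compression)
  Rx@0 = +4496.0300 N
  Ry@0 = +5755.4602 N
  Ry@2 = -1163.7302 N

-6213.524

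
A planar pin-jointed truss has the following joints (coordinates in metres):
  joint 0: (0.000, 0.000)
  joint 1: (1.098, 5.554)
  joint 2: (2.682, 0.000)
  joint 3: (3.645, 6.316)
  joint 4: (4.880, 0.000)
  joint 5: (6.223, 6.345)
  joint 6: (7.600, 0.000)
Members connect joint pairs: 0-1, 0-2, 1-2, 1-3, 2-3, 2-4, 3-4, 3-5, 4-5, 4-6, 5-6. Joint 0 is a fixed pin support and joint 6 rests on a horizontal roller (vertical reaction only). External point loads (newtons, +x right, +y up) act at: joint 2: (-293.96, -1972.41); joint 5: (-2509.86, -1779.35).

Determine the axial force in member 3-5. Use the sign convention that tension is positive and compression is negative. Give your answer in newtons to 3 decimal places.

N=7 nodes, M=11 members, R=3 reactions → 2N=14, M+R=14
member 0 (0-1): L=5.6615, (cx,cy)=(0.1939,0.9810)
member 1 (0-2): L=2.6820, (cx,cy)=(1.0000,0.0000)
member 2 (1-2): L=5.7755, (cx,cy)=(0.2743,-0.9617)
member 3 (1-3): L=2.6585, (cx,cy)=(0.9580,0.2866)
member 4 (2-3): L=6.3890, (cx,cy)=(0.1507,0.9886)
member 5 (2-4): L=2.1980, (cx,cy)=(1.0000,0.0000)
member 6 (3-4): L=6.4356, (cx,cy)=(0.1919,-0.9814)
member 7 (3-5): L=2.5782, (cx,cy)=(0.9999,0.0112)
member 8 (4-5): L=6.4856, (cx,cy)=(0.2071,0.9783)
member 9 (4-6): L=2.7200, (cx,cy)=(1.0000,0.0000)
member 10 (5-6): L=6.4927, (cx,cy)=(0.2121,-0.9773)
solve A·x = −loads:
  F[0-1] = -3765.6480 N (compression)
  F[0-2] = -2073.5037 N (compression)
  F[1-2] = +3330.1065 N (tension)
  F[1-3] = -1715.6255 N (compression)
  F[2-3] = -1244.2168 N (compression)
  F[2-4] = -678.6780 N (compression)
  F[3-4] = +1729.5522 N (tension)
  F[3-5] = -2163.2216 N (compression)
  F[4-5] = -1735.0135 N (compression)
  F[4-6] = +12.5026 N (tension)
  F[5-6] = -58.9512 N (compression)
  Rx@0 = +2803.8200 N
  Ry@0 = +3694.1499 N
  Ry@6 = +57.6101 N

-2163.222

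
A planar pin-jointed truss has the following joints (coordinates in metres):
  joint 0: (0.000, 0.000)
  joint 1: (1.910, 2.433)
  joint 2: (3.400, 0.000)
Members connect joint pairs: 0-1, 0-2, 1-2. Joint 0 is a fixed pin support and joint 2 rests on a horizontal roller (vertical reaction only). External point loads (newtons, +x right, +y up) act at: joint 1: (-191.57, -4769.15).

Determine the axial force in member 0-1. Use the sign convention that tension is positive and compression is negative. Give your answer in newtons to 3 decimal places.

-2831.378

N=3 nodes, M=3 members, R=3 reactions → 2N=6, M+R=6
member 0 (0-1): L=3.0932, (cx,cy)=(0.6175,0.7866)
member 1 (0-2): L=3.4000, (cx,cy)=(1.0000,0.0000)
member 2 (1-2): L=2.8530, (cx,cy)=(0.5223,-0.8528)
solve A·x = −loads:
  F[0-1] = -2831.3784 N (compression)
  F[0-2] = +1556.7866 N (tension)
  F[1-2] = -2980.8770 N (compression)
  Rx@0 = +191.5700 N
  Ry@0 = +2227.0951 N
  Ry@2 = +2542.0549 N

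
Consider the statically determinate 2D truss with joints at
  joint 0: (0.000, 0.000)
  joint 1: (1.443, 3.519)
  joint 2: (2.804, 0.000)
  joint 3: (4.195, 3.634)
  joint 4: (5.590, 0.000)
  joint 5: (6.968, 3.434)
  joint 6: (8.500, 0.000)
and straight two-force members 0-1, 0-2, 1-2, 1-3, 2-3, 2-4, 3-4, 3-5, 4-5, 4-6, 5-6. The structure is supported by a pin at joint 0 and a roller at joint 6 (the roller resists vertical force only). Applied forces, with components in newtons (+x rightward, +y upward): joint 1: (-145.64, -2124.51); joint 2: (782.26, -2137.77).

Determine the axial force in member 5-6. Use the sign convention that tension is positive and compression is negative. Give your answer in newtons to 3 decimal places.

N=7 nodes, M=11 members, R=3 reactions → 2N=14, M+R=14
member 0 (0-1): L=3.8034, (cx,cy)=(0.3794,0.9252)
member 1 (0-2): L=2.8040, (cx,cy)=(1.0000,0.0000)
member 2 (1-2): L=3.7730, (cx,cy)=(0.3607,-0.9327)
member 3 (1-3): L=2.7544, (cx,cy)=(0.9991,0.0418)
member 4 (2-3): L=3.8911, (cx,cy)=(0.3575,0.9339)
member 5 (2-4): L=2.7860, (cx,cy)=(1.0000,0.0000)
member 6 (3-4): L=3.8926, (cx,cy)=(0.3584,-0.9336)
member 7 (3-5): L=2.7802, (cx,cy)=(0.9974,-0.0719)
member 8 (4-5): L=3.7002, (cx,cy)=(0.3724,0.9281)
member 9 (4-6): L=2.9100, (cx,cy)=(1.0000,0.0000)
member 10 (5-6): L=3.7602, (cx,cy)=(0.4074,-0.9132)
solve A·x = −loads:
  F[0-1] = -3519.8671 N (compression)
  F[0-2] = +1972.0595 N (tension)
  F[1-2] = +1142.1456 N (tension)
  F[1-3] = -1603.1910 N (compression)
  F[2-3] = +1148.4057 N (tension)
  F[2-4] = +1191.2606 N (tension)
  F[3-4] = -1013.1496 N (compression)
  F[3-5] = -830.3228 N (compression)
  F[4-5] = +1019.1660 N (tension)
  F[4-6] = +448.6183 N (tension)
  F[5-6] = -1101.1169 N (compression)
  Rx@0 = -636.6200 N
  Ry@0 = +3256.6955 N
  Ry@6 = +1005.5845 N

-1101.117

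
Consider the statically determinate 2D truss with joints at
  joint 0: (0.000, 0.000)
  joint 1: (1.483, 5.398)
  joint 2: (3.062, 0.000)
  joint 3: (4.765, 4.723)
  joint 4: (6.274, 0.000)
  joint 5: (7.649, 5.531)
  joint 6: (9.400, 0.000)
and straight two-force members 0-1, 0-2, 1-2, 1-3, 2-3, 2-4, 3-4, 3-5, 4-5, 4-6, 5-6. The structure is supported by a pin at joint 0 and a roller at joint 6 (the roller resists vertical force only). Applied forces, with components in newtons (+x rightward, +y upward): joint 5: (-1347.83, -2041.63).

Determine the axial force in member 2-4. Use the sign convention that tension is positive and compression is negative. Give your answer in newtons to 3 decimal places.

N=7 nodes, M=11 members, R=3 reactions → 2N=14, M+R=14
member 0 (0-1): L=5.5980, (cx,cy)=(0.2649,0.9643)
member 1 (0-2): L=3.0620, (cx,cy)=(1.0000,0.0000)
member 2 (1-2): L=5.6242, (cx,cy)=(0.2808,-0.9598)
member 3 (1-3): L=3.3507, (cx,cy)=(0.9795,-0.2015)
member 4 (2-3): L=5.0207, (cx,cy)=(0.3392,0.9407)
member 5 (2-4): L=3.2120, (cx,cy)=(1.0000,0.0000)
member 6 (3-4): L=4.9582, (cx,cy)=(0.3043,-0.9526)
member 7 (3-5): L=2.9950, (cx,cy)=(0.9629,0.2698)
member 8 (4-5): L=5.6993, (cx,cy)=(0.2413,0.9705)
member 9 (4-6): L=3.1260, (cx,cy)=(1.0000,0.0000)
member 10 (5-6): L=5.8015, (cx,cy)=(0.3018,-0.9534)
solve A·x = −loads:
  F[0-1] = -1216.8530 N (compression)
  F[0-2] = -1025.4666 N (compression)
  F[1-2] = +1374.3041 N (tension)
  F[1-3] = -723.0236 N (compression)
  F[2-3] = -1402.1579 N (compression)
  F[2-4] = -164.0188 N (compression)
  F[3-4] = +811.0320 N (tension)
  F[3-5] = -1485.7312 N (compression)
  F[4-5] = -796.0731 N (compression)
  F[4-6] = +274.8710 N (tension)
  F[5-6] = -910.7237 N (compression)
  Rx@0 = +1347.8300 N
  Ry@0 = +1173.3768 N
  Ry@6 = +868.2532 N

-164.019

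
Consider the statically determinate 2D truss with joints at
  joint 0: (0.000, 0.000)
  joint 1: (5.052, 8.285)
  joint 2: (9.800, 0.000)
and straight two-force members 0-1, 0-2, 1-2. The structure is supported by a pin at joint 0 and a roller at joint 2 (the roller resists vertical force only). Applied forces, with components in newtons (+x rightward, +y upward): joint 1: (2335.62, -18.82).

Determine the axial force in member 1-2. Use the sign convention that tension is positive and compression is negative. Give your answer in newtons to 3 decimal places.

-2286.998

N=3 nodes, M=3 members, R=3 reactions → 2N=6, M+R=6
member 0 (0-1): L=9.7038, (cx,cy)=(0.5206,0.8538)
member 1 (0-2): L=9.8000, (cx,cy)=(1.0000,0.0000)
member 2 (1-2): L=9.5491, (cx,cy)=(0.4972,-0.8676)
solve A·x = −loads:
  F[0-1] = +2302.0156 N (tension)
  F[0-2] = +1137.1441 N (tension)
  F[1-2] = -2286.9983 N (compression)
  Rx@0 = -2335.6200 N
  Ry@0 = -1965.4341 N
  Ry@2 = +1984.2541 N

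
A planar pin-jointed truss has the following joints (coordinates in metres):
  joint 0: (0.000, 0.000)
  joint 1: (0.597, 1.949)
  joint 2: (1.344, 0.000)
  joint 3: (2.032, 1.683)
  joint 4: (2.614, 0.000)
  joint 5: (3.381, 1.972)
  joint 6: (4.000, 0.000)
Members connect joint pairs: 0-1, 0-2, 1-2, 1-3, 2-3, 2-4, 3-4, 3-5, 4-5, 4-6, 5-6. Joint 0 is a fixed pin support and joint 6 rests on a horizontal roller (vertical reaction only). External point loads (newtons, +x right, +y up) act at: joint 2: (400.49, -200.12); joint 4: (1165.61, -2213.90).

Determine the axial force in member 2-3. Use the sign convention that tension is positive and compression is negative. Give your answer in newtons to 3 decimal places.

-889.886

N=7 nodes, M=11 members, R=3 reactions → 2N=14, M+R=14
member 0 (0-1): L=2.0384, (cx,cy)=(0.2929,0.9561)
member 1 (0-2): L=1.3440, (cx,cy)=(1.0000,0.0000)
member 2 (1-2): L=2.0872, (cx,cy)=(0.3579,-0.9338)
member 3 (1-3): L=1.4594, (cx,cy)=(0.9833,-0.1823)
member 4 (2-3): L=1.8182, (cx,cy)=(0.3784,0.9256)
member 5 (2-4): L=1.2700, (cx,cy)=(1.0000,0.0000)
member 6 (3-4): L=1.7808, (cx,cy)=(0.3268,-0.9451)
member 7 (3-5): L=1.3796, (cx,cy)=(0.9778,0.2095)
member 8 (4-5): L=2.1159, (cx,cy)=(0.3625,0.9320)
member 9 (4-6): L=1.3860, (cx,cy)=(1.0000,0.0000)
member 10 (5-6): L=2.0669, (cx,cy)=(0.2995,-0.9541)
solve A·x = −loads:
  F[0-1] = -941.2712 N (compression)
  F[0-2] = +1841.7786 N (tension)
  F[1-2] = +1096.4611 N (tension)
  F[1-3] = -679.4691 N (compression)
  F[2-3] = -889.8857 N (compression)
  F[2-4] = +2170.4284 N (tension)
  F[3-4] = +477.4013 N (tension)
  F[3-5] = -1187.1833 N (compression)
  F[4-5] = +1891.3512 N (tension)
  F[4-6] = +475.2438 N (tension)
  F[5-6] = -1586.8602 N (compression)
  Rx@0 = -1566.1000 N
  Ry@0 = +899.9960 N
  Ry@6 = +1514.0240 N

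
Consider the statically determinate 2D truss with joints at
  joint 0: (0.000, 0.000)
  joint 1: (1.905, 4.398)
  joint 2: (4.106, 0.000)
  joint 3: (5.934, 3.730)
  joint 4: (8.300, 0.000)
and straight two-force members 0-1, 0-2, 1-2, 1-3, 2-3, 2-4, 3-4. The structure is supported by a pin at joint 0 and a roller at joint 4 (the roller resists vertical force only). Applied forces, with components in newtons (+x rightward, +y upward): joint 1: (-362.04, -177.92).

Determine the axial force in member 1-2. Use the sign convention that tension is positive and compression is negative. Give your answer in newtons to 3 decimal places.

139.743

N=5 nodes, M=7 members, R=3 reactions → 2N=10, M+R=10
member 0 (0-1): L=4.7929, (cx,cy)=(0.3975,0.9176)
member 1 (0-2): L=4.1060, (cx,cy)=(1.0000,0.0000)
member 2 (1-2): L=4.9180, (cx,cy)=(0.4475,-0.8943)
member 3 (1-3): L=4.0840, (cx,cy)=(0.9865,-0.1636)
member 4 (2-3): L=4.1539, (cx,cy)=(0.4401,0.8980)
member 5 (2-4): L=4.1940, (cx,cy)=(1.0000,0.0000)
member 6 (3-4): L=4.4171, (cx,cy)=(0.5356,-0.8444)
solve A·x = −loads:
  F[0-1] = -358.4523 N (compression)
  F[0-2] = -219.5671 N (compression)
  F[1-2] = +139.7428 N (tension)
  F[1-3] = +159.1704 N (tension)
  F[2-3] = -139.1674 N (compression)
  F[2-4] = -95.7829 N (compression)
  F[3-4] = +178.8180 N (tension)
  Rx@0 = +362.0400 N
  Ry@0 = +328.9217 N
  Ry@4 = -151.0017 N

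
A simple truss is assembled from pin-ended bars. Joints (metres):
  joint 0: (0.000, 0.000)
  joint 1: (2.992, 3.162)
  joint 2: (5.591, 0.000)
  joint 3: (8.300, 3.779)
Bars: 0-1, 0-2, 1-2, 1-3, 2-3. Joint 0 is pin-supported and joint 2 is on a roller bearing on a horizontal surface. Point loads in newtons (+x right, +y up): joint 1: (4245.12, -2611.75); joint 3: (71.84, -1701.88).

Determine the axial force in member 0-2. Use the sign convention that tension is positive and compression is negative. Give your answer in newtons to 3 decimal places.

2367.789

N=4 nodes, M=5 members, R=3 reactions → 2N=8, M+R=8
member 0 (0-1): L=4.3532, (cx,cy)=(0.6873,0.7264)
member 1 (0-2): L=5.5910, (cx,cy)=(1.0000,0.0000)
member 2 (1-2): L=4.0930, (cx,cy)=(0.6350,-0.7725)
member 3 (1-3): L=5.3437, (cx,cy)=(0.9933,0.1155)
member 4 (2-3): L=4.6497, (cx,cy)=(0.5826,0.8127)
solve A·x = −loads:
  F[0-1] = +2835.9360 N (tension)
  F[0-2] = +2367.7893 N (tension)
  F[1-2] = -5835.1900 N (compression)
  F[1-3] = +1418.7630 N (tension)
  F[2-3] = -2295.5484 N (compression)
  Rx@0 = -4316.9600 N
  Ry@0 = -2059.9191 N
  Ry@2 = +6373.5491 N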